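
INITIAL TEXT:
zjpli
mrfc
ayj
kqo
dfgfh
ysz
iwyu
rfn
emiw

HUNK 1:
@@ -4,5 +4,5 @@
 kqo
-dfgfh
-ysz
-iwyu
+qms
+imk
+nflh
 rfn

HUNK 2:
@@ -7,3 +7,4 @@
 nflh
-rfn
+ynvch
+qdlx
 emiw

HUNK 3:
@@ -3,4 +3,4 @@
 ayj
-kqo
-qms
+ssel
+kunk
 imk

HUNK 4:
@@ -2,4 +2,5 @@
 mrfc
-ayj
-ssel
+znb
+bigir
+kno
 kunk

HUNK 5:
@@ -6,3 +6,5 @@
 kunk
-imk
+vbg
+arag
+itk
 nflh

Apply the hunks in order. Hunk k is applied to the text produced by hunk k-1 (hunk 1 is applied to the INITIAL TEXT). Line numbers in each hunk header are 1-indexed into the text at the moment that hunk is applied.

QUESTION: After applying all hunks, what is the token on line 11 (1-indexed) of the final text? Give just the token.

Hunk 1: at line 4 remove [dfgfh,ysz,iwyu] add [qms,imk,nflh] -> 9 lines: zjpli mrfc ayj kqo qms imk nflh rfn emiw
Hunk 2: at line 7 remove [rfn] add [ynvch,qdlx] -> 10 lines: zjpli mrfc ayj kqo qms imk nflh ynvch qdlx emiw
Hunk 3: at line 3 remove [kqo,qms] add [ssel,kunk] -> 10 lines: zjpli mrfc ayj ssel kunk imk nflh ynvch qdlx emiw
Hunk 4: at line 2 remove [ayj,ssel] add [znb,bigir,kno] -> 11 lines: zjpli mrfc znb bigir kno kunk imk nflh ynvch qdlx emiw
Hunk 5: at line 6 remove [imk] add [vbg,arag,itk] -> 13 lines: zjpli mrfc znb bigir kno kunk vbg arag itk nflh ynvch qdlx emiw
Final line 11: ynvch

Answer: ynvch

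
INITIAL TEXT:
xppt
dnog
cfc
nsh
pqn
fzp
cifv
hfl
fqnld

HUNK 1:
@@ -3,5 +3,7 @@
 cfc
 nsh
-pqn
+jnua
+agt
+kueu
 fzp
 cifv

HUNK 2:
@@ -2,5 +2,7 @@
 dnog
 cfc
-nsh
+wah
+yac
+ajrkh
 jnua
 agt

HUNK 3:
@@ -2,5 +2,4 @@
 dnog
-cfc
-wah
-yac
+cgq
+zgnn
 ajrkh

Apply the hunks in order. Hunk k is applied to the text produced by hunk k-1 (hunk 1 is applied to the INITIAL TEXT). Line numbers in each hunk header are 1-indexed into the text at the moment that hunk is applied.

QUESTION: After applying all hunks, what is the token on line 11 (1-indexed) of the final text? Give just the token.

Hunk 1: at line 3 remove [pqn] add [jnua,agt,kueu] -> 11 lines: xppt dnog cfc nsh jnua agt kueu fzp cifv hfl fqnld
Hunk 2: at line 2 remove [nsh] add [wah,yac,ajrkh] -> 13 lines: xppt dnog cfc wah yac ajrkh jnua agt kueu fzp cifv hfl fqnld
Hunk 3: at line 2 remove [cfc,wah,yac] add [cgq,zgnn] -> 12 lines: xppt dnog cgq zgnn ajrkh jnua agt kueu fzp cifv hfl fqnld
Final line 11: hfl

Answer: hfl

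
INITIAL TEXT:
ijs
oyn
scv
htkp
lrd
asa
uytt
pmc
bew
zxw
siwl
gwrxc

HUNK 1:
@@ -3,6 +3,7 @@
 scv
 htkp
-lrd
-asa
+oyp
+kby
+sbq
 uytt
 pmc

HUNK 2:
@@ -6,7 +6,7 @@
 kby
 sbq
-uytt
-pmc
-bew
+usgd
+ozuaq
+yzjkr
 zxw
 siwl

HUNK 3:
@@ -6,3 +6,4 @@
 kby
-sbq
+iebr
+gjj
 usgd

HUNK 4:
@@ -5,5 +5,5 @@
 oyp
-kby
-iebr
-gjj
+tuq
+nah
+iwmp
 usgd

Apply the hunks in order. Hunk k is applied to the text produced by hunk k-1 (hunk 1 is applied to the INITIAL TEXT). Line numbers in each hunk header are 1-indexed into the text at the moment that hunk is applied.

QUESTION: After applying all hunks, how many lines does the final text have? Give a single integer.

Answer: 14

Derivation:
Hunk 1: at line 3 remove [lrd,asa] add [oyp,kby,sbq] -> 13 lines: ijs oyn scv htkp oyp kby sbq uytt pmc bew zxw siwl gwrxc
Hunk 2: at line 6 remove [uytt,pmc,bew] add [usgd,ozuaq,yzjkr] -> 13 lines: ijs oyn scv htkp oyp kby sbq usgd ozuaq yzjkr zxw siwl gwrxc
Hunk 3: at line 6 remove [sbq] add [iebr,gjj] -> 14 lines: ijs oyn scv htkp oyp kby iebr gjj usgd ozuaq yzjkr zxw siwl gwrxc
Hunk 4: at line 5 remove [kby,iebr,gjj] add [tuq,nah,iwmp] -> 14 lines: ijs oyn scv htkp oyp tuq nah iwmp usgd ozuaq yzjkr zxw siwl gwrxc
Final line count: 14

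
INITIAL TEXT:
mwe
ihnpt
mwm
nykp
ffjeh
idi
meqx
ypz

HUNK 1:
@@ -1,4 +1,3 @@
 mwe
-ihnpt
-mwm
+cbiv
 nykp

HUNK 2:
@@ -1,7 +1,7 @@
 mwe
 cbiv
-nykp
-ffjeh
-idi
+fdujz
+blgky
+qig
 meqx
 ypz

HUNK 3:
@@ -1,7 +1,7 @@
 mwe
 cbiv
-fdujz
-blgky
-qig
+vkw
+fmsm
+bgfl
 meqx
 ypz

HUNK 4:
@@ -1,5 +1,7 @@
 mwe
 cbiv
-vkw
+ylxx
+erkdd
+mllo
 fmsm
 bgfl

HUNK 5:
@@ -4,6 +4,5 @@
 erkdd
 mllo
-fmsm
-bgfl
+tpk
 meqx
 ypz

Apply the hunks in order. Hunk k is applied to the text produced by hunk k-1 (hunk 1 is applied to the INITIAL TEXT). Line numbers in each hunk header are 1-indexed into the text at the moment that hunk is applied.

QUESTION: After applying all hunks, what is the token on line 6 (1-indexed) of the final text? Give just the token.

Answer: tpk

Derivation:
Hunk 1: at line 1 remove [ihnpt,mwm] add [cbiv] -> 7 lines: mwe cbiv nykp ffjeh idi meqx ypz
Hunk 2: at line 1 remove [nykp,ffjeh,idi] add [fdujz,blgky,qig] -> 7 lines: mwe cbiv fdujz blgky qig meqx ypz
Hunk 3: at line 1 remove [fdujz,blgky,qig] add [vkw,fmsm,bgfl] -> 7 lines: mwe cbiv vkw fmsm bgfl meqx ypz
Hunk 4: at line 1 remove [vkw] add [ylxx,erkdd,mllo] -> 9 lines: mwe cbiv ylxx erkdd mllo fmsm bgfl meqx ypz
Hunk 5: at line 4 remove [fmsm,bgfl] add [tpk] -> 8 lines: mwe cbiv ylxx erkdd mllo tpk meqx ypz
Final line 6: tpk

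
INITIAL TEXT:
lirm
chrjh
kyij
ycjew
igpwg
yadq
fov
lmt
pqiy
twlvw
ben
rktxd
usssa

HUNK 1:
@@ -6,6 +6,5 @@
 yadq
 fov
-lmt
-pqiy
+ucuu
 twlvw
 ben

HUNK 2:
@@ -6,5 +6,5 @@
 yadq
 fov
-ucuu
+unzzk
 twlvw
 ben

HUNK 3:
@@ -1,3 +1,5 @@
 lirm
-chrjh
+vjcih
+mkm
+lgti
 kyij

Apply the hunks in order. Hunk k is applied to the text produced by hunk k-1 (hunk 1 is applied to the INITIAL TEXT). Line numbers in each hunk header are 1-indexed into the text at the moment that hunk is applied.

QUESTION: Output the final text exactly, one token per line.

Answer: lirm
vjcih
mkm
lgti
kyij
ycjew
igpwg
yadq
fov
unzzk
twlvw
ben
rktxd
usssa

Derivation:
Hunk 1: at line 6 remove [lmt,pqiy] add [ucuu] -> 12 lines: lirm chrjh kyij ycjew igpwg yadq fov ucuu twlvw ben rktxd usssa
Hunk 2: at line 6 remove [ucuu] add [unzzk] -> 12 lines: lirm chrjh kyij ycjew igpwg yadq fov unzzk twlvw ben rktxd usssa
Hunk 3: at line 1 remove [chrjh] add [vjcih,mkm,lgti] -> 14 lines: lirm vjcih mkm lgti kyij ycjew igpwg yadq fov unzzk twlvw ben rktxd usssa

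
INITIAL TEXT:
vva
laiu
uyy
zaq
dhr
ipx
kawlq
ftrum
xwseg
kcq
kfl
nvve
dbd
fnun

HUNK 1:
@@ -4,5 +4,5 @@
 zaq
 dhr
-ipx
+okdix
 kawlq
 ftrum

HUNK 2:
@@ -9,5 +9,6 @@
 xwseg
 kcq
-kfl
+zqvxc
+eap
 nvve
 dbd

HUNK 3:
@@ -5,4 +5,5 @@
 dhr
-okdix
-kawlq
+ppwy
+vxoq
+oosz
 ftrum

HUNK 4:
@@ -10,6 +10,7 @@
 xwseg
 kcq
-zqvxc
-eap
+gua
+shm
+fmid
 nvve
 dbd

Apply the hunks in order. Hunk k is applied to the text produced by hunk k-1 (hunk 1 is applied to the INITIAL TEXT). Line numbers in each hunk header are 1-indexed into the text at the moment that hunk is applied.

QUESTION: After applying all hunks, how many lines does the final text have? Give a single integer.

Hunk 1: at line 4 remove [ipx] add [okdix] -> 14 lines: vva laiu uyy zaq dhr okdix kawlq ftrum xwseg kcq kfl nvve dbd fnun
Hunk 2: at line 9 remove [kfl] add [zqvxc,eap] -> 15 lines: vva laiu uyy zaq dhr okdix kawlq ftrum xwseg kcq zqvxc eap nvve dbd fnun
Hunk 3: at line 5 remove [okdix,kawlq] add [ppwy,vxoq,oosz] -> 16 lines: vva laiu uyy zaq dhr ppwy vxoq oosz ftrum xwseg kcq zqvxc eap nvve dbd fnun
Hunk 4: at line 10 remove [zqvxc,eap] add [gua,shm,fmid] -> 17 lines: vva laiu uyy zaq dhr ppwy vxoq oosz ftrum xwseg kcq gua shm fmid nvve dbd fnun
Final line count: 17

Answer: 17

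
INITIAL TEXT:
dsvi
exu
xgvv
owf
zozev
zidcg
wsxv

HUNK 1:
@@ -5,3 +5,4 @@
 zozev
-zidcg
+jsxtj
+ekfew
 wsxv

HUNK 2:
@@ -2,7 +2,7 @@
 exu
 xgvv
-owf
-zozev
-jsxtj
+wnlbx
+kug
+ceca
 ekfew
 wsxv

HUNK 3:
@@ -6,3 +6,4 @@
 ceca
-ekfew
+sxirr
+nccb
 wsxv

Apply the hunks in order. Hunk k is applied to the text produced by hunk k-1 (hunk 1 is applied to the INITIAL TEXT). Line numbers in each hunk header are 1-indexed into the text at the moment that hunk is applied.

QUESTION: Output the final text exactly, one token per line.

Hunk 1: at line 5 remove [zidcg] add [jsxtj,ekfew] -> 8 lines: dsvi exu xgvv owf zozev jsxtj ekfew wsxv
Hunk 2: at line 2 remove [owf,zozev,jsxtj] add [wnlbx,kug,ceca] -> 8 lines: dsvi exu xgvv wnlbx kug ceca ekfew wsxv
Hunk 3: at line 6 remove [ekfew] add [sxirr,nccb] -> 9 lines: dsvi exu xgvv wnlbx kug ceca sxirr nccb wsxv

Answer: dsvi
exu
xgvv
wnlbx
kug
ceca
sxirr
nccb
wsxv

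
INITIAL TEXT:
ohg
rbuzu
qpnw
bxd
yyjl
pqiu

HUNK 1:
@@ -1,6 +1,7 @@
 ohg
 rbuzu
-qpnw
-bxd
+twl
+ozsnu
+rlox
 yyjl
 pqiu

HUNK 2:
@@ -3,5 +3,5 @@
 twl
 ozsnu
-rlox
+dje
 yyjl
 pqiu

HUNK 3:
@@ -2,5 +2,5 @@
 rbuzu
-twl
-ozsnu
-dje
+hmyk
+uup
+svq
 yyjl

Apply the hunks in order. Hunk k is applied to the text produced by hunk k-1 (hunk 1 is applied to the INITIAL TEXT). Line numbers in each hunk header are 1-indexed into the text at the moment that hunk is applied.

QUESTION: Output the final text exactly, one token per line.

Answer: ohg
rbuzu
hmyk
uup
svq
yyjl
pqiu

Derivation:
Hunk 1: at line 1 remove [qpnw,bxd] add [twl,ozsnu,rlox] -> 7 lines: ohg rbuzu twl ozsnu rlox yyjl pqiu
Hunk 2: at line 3 remove [rlox] add [dje] -> 7 lines: ohg rbuzu twl ozsnu dje yyjl pqiu
Hunk 3: at line 2 remove [twl,ozsnu,dje] add [hmyk,uup,svq] -> 7 lines: ohg rbuzu hmyk uup svq yyjl pqiu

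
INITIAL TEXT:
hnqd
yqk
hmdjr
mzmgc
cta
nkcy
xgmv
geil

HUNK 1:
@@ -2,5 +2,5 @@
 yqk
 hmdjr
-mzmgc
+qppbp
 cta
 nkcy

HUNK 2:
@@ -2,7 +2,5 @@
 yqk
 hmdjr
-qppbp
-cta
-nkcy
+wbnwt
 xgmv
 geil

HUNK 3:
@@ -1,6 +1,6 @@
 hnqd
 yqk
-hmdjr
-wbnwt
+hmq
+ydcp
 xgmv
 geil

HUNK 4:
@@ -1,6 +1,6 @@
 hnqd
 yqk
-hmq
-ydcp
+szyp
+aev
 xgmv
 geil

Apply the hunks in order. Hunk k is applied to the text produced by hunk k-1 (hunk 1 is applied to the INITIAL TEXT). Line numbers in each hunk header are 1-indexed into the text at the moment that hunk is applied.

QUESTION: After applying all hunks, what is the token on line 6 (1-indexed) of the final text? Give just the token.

Hunk 1: at line 2 remove [mzmgc] add [qppbp] -> 8 lines: hnqd yqk hmdjr qppbp cta nkcy xgmv geil
Hunk 2: at line 2 remove [qppbp,cta,nkcy] add [wbnwt] -> 6 lines: hnqd yqk hmdjr wbnwt xgmv geil
Hunk 3: at line 1 remove [hmdjr,wbnwt] add [hmq,ydcp] -> 6 lines: hnqd yqk hmq ydcp xgmv geil
Hunk 4: at line 1 remove [hmq,ydcp] add [szyp,aev] -> 6 lines: hnqd yqk szyp aev xgmv geil
Final line 6: geil

Answer: geil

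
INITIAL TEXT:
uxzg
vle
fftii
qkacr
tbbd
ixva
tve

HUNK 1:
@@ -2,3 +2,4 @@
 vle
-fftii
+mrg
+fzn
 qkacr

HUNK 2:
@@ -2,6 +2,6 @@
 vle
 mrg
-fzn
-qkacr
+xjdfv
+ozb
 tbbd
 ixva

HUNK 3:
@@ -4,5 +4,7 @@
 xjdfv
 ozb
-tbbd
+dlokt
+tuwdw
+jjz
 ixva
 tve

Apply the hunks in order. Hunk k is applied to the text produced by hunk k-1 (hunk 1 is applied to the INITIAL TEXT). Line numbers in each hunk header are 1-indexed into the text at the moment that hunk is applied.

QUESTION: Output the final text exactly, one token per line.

Hunk 1: at line 2 remove [fftii] add [mrg,fzn] -> 8 lines: uxzg vle mrg fzn qkacr tbbd ixva tve
Hunk 2: at line 2 remove [fzn,qkacr] add [xjdfv,ozb] -> 8 lines: uxzg vle mrg xjdfv ozb tbbd ixva tve
Hunk 3: at line 4 remove [tbbd] add [dlokt,tuwdw,jjz] -> 10 lines: uxzg vle mrg xjdfv ozb dlokt tuwdw jjz ixva tve

Answer: uxzg
vle
mrg
xjdfv
ozb
dlokt
tuwdw
jjz
ixva
tve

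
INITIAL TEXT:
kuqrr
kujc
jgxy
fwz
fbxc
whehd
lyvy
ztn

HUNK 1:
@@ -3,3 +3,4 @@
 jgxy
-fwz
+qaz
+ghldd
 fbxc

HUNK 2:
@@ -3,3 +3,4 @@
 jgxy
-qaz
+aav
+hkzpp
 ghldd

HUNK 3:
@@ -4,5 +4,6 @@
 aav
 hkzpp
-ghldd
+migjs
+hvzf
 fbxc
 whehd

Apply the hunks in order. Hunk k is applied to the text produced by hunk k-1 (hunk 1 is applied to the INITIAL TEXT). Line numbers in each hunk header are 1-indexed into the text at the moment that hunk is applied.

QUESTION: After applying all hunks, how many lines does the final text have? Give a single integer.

Answer: 11

Derivation:
Hunk 1: at line 3 remove [fwz] add [qaz,ghldd] -> 9 lines: kuqrr kujc jgxy qaz ghldd fbxc whehd lyvy ztn
Hunk 2: at line 3 remove [qaz] add [aav,hkzpp] -> 10 lines: kuqrr kujc jgxy aav hkzpp ghldd fbxc whehd lyvy ztn
Hunk 3: at line 4 remove [ghldd] add [migjs,hvzf] -> 11 lines: kuqrr kujc jgxy aav hkzpp migjs hvzf fbxc whehd lyvy ztn
Final line count: 11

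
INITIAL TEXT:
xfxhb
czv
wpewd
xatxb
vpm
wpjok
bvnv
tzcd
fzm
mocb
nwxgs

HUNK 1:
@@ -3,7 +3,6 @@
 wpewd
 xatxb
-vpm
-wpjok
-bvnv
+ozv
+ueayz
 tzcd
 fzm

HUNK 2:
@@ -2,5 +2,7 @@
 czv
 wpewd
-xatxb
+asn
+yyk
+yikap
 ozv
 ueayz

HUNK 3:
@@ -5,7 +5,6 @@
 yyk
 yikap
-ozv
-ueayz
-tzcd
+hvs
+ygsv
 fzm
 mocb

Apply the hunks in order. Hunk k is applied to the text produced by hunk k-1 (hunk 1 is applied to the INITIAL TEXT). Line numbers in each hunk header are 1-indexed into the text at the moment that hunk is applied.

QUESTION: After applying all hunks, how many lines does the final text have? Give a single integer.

Hunk 1: at line 3 remove [vpm,wpjok,bvnv] add [ozv,ueayz] -> 10 lines: xfxhb czv wpewd xatxb ozv ueayz tzcd fzm mocb nwxgs
Hunk 2: at line 2 remove [xatxb] add [asn,yyk,yikap] -> 12 lines: xfxhb czv wpewd asn yyk yikap ozv ueayz tzcd fzm mocb nwxgs
Hunk 3: at line 5 remove [ozv,ueayz,tzcd] add [hvs,ygsv] -> 11 lines: xfxhb czv wpewd asn yyk yikap hvs ygsv fzm mocb nwxgs
Final line count: 11

Answer: 11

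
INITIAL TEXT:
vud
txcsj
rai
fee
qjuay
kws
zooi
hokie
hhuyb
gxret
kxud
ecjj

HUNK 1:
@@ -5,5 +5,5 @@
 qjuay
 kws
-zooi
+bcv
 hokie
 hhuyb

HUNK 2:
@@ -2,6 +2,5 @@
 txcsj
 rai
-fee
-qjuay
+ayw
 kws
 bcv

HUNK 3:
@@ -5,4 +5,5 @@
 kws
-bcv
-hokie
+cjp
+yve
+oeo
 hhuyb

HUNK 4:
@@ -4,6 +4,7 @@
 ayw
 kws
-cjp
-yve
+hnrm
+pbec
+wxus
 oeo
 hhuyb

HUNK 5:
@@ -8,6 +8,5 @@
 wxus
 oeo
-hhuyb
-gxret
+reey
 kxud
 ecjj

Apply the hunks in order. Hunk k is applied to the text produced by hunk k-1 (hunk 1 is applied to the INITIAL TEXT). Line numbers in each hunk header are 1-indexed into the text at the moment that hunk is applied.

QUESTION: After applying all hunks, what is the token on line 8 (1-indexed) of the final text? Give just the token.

Hunk 1: at line 5 remove [zooi] add [bcv] -> 12 lines: vud txcsj rai fee qjuay kws bcv hokie hhuyb gxret kxud ecjj
Hunk 2: at line 2 remove [fee,qjuay] add [ayw] -> 11 lines: vud txcsj rai ayw kws bcv hokie hhuyb gxret kxud ecjj
Hunk 3: at line 5 remove [bcv,hokie] add [cjp,yve,oeo] -> 12 lines: vud txcsj rai ayw kws cjp yve oeo hhuyb gxret kxud ecjj
Hunk 4: at line 4 remove [cjp,yve] add [hnrm,pbec,wxus] -> 13 lines: vud txcsj rai ayw kws hnrm pbec wxus oeo hhuyb gxret kxud ecjj
Hunk 5: at line 8 remove [hhuyb,gxret] add [reey] -> 12 lines: vud txcsj rai ayw kws hnrm pbec wxus oeo reey kxud ecjj
Final line 8: wxus

Answer: wxus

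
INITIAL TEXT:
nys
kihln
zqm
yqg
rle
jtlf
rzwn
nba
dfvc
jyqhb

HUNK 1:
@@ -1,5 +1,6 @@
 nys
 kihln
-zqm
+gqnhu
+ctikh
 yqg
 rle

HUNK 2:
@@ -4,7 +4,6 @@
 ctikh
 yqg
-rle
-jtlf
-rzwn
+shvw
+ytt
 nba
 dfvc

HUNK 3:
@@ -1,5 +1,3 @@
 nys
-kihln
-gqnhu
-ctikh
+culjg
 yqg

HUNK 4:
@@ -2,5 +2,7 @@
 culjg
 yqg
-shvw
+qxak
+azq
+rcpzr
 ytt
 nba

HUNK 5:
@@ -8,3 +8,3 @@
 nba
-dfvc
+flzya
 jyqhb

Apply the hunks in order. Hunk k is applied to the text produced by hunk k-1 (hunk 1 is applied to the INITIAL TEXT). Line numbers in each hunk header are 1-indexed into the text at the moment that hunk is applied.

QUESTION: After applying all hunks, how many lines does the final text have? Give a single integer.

Answer: 10

Derivation:
Hunk 1: at line 1 remove [zqm] add [gqnhu,ctikh] -> 11 lines: nys kihln gqnhu ctikh yqg rle jtlf rzwn nba dfvc jyqhb
Hunk 2: at line 4 remove [rle,jtlf,rzwn] add [shvw,ytt] -> 10 lines: nys kihln gqnhu ctikh yqg shvw ytt nba dfvc jyqhb
Hunk 3: at line 1 remove [kihln,gqnhu,ctikh] add [culjg] -> 8 lines: nys culjg yqg shvw ytt nba dfvc jyqhb
Hunk 4: at line 2 remove [shvw] add [qxak,azq,rcpzr] -> 10 lines: nys culjg yqg qxak azq rcpzr ytt nba dfvc jyqhb
Hunk 5: at line 8 remove [dfvc] add [flzya] -> 10 lines: nys culjg yqg qxak azq rcpzr ytt nba flzya jyqhb
Final line count: 10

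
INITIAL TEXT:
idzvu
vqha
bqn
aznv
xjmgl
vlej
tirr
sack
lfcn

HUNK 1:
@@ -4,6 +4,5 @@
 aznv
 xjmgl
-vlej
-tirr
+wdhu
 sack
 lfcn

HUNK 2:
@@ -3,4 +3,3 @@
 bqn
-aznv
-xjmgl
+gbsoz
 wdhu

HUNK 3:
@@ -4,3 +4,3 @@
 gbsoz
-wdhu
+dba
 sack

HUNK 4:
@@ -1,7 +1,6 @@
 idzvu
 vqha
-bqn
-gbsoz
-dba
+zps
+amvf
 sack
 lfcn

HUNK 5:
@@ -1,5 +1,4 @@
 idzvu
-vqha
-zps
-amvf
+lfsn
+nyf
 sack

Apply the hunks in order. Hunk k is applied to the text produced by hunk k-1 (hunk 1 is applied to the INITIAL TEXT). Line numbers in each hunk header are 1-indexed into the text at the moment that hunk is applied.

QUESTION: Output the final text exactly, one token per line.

Answer: idzvu
lfsn
nyf
sack
lfcn

Derivation:
Hunk 1: at line 4 remove [vlej,tirr] add [wdhu] -> 8 lines: idzvu vqha bqn aznv xjmgl wdhu sack lfcn
Hunk 2: at line 3 remove [aznv,xjmgl] add [gbsoz] -> 7 lines: idzvu vqha bqn gbsoz wdhu sack lfcn
Hunk 3: at line 4 remove [wdhu] add [dba] -> 7 lines: idzvu vqha bqn gbsoz dba sack lfcn
Hunk 4: at line 1 remove [bqn,gbsoz,dba] add [zps,amvf] -> 6 lines: idzvu vqha zps amvf sack lfcn
Hunk 5: at line 1 remove [vqha,zps,amvf] add [lfsn,nyf] -> 5 lines: idzvu lfsn nyf sack lfcn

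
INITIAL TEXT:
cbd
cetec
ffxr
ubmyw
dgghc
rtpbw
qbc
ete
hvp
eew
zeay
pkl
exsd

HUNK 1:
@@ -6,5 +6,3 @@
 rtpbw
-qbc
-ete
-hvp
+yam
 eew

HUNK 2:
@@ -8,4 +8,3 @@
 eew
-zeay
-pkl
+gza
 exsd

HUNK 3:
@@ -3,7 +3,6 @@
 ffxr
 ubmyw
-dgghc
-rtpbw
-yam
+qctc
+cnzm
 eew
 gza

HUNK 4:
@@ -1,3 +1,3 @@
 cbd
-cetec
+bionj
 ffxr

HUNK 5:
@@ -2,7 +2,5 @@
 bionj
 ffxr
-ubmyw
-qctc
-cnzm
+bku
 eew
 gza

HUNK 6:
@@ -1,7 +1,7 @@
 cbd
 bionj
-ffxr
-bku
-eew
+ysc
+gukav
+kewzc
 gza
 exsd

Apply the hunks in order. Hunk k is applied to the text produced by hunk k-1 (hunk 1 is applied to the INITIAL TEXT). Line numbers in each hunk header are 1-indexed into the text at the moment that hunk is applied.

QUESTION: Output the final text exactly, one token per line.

Answer: cbd
bionj
ysc
gukav
kewzc
gza
exsd

Derivation:
Hunk 1: at line 6 remove [qbc,ete,hvp] add [yam] -> 11 lines: cbd cetec ffxr ubmyw dgghc rtpbw yam eew zeay pkl exsd
Hunk 2: at line 8 remove [zeay,pkl] add [gza] -> 10 lines: cbd cetec ffxr ubmyw dgghc rtpbw yam eew gza exsd
Hunk 3: at line 3 remove [dgghc,rtpbw,yam] add [qctc,cnzm] -> 9 lines: cbd cetec ffxr ubmyw qctc cnzm eew gza exsd
Hunk 4: at line 1 remove [cetec] add [bionj] -> 9 lines: cbd bionj ffxr ubmyw qctc cnzm eew gza exsd
Hunk 5: at line 2 remove [ubmyw,qctc,cnzm] add [bku] -> 7 lines: cbd bionj ffxr bku eew gza exsd
Hunk 6: at line 1 remove [ffxr,bku,eew] add [ysc,gukav,kewzc] -> 7 lines: cbd bionj ysc gukav kewzc gza exsd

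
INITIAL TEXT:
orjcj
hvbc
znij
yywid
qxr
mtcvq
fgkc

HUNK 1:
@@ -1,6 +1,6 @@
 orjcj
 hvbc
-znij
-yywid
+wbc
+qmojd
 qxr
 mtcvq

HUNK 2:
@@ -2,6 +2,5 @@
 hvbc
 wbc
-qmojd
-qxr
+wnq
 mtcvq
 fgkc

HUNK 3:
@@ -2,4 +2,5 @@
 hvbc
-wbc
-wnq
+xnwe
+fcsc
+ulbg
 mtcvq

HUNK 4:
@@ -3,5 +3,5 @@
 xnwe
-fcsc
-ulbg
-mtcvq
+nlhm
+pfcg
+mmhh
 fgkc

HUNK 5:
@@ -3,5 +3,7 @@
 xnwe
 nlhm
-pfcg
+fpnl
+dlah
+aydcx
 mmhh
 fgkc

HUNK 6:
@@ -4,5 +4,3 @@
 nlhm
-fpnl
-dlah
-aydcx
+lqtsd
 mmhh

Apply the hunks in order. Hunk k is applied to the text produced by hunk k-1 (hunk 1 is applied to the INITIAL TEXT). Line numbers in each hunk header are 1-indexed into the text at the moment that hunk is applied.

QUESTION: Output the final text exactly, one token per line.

Hunk 1: at line 1 remove [znij,yywid] add [wbc,qmojd] -> 7 lines: orjcj hvbc wbc qmojd qxr mtcvq fgkc
Hunk 2: at line 2 remove [qmojd,qxr] add [wnq] -> 6 lines: orjcj hvbc wbc wnq mtcvq fgkc
Hunk 3: at line 2 remove [wbc,wnq] add [xnwe,fcsc,ulbg] -> 7 lines: orjcj hvbc xnwe fcsc ulbg mtcvq fgkc
Hunk 4: at line 3 remove [fcsc,ulbg,mtcvq] add [nlhm,pfcg,mmhh] -> 7 lines: orjcj hvbc xnwe nlhm pfcg mmhh fgkc
Hunk 5: at line 3 remove [pfcg] add [fpnl,dlah,aydcx] -> 9 lines: orjcj hvbc xnwe nlhm fpnl dlah aydcx mmhh fgkc
Hunk 6: at line 4 remove [fpnl,dlah,aydcx] add [lqtsd] -> 7 lines: orjcj hvbc xnwe nlhm lqtsd mmhh fgkc

Answer: orjcj
hvbc
xnwe
nlhm
lqtsd
mmhh
fgkc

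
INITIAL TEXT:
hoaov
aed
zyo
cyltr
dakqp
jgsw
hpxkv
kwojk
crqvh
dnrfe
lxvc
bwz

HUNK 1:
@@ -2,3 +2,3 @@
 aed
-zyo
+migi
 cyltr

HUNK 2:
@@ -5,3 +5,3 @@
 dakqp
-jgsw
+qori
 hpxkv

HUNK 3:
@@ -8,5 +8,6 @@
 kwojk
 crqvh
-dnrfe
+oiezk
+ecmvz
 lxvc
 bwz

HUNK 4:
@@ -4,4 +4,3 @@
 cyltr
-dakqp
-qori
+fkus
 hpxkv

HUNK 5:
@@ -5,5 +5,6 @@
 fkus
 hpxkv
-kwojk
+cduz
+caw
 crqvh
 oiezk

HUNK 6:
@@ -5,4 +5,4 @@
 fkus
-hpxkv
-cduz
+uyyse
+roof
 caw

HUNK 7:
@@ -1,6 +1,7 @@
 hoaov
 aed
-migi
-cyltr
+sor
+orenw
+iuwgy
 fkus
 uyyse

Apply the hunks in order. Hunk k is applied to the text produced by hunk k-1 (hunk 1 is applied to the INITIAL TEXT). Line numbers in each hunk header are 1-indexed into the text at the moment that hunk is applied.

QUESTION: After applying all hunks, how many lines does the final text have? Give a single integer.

Answer: 14

Derivation:
Hunk 1: at line 2 remove [zyo] add [migi] -> 12 lines: hoaov aed migi cyltr dakqp jgsw hpxkv kwojk crqvh dnrfe lxvc bwz
Hunk 2: at line 5 remove [jgsw] add [qori] -> 12 lines: hoaov aed migi cyltr dakqp qori hpxkv kwojk crqvh dnrfe lxvc bwz
Hunk 3: at line 8 remove [dnrfe] add [oiezk,ecmvz] -> 13 lines: hoaov aed migi cyltr dakqp qori hpxkv kwojk crqvh oiezk ecmvz lxvc bwz
Hunk 4: at line 4 remove [dakqp,qori] add [fkus] -> 12 lines: hoaov aed migi cyltr fkus hpxkv kwojk crqvh oiezk ecmvz lxvc bwz
Hunk 5: at line 5 remove [kwojk] add [cduz,caw] -> 13 lines: hoaov aed migi cyltr fkus hpxkv cduz caw crqvh oiezk ecmvz lxvc bwz
Hunk 6: at line 5 remove [hpxkv,cduz] add [uyyse,roof] -> 13 lines: hoaov aed migi cyltr fkus uyyse roof caw crqvh oiezk ecmvz lxvc bwz
Hunk 7: at line 1 remove [migi,cyltr] add [sor,orenw,iuwgy] -> 14 lines: hoaov aed sor orenw iuwgy fkus uyyse roof caw crqvh oiezk ecmvz lxvc bwz
Final line count: 14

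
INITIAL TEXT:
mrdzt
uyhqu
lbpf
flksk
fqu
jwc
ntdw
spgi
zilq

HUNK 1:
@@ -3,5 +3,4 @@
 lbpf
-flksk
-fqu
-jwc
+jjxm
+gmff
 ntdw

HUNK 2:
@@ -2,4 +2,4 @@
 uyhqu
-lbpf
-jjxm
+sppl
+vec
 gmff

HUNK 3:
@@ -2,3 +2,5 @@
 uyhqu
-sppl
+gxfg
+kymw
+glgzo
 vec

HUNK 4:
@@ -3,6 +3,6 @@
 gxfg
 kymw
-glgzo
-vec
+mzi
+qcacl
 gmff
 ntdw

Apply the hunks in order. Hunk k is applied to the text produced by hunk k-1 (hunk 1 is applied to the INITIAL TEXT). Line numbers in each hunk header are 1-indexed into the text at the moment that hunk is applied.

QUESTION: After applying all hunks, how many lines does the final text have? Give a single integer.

Hunk 1: at line 3 remove [flksk,fqu,jwc] add [jjxm,gmff] -> 8 lines: mrdzt uyhqu lbpf jjxm gmff ntdw spgi zilq
Hunk 2: at line 2 remove [lbpf,jjxm] add [sppl,vec] -> 8 lines: mrdzt uyhqu sppl vec gmff ntdw spgi zilq
Hunk 3: at line 2 remove [sppl] add [gxfg,kymw,glgzo] -> 10 lines: mrdzt uyhqu gxfg kymw glgzo vec gmff ntdw spgi zilq
Hunk 4: at line 3 remove [glgzo,vec] add [mzi,qcacl] -> 10 lines: mrdzt uyhqu gxfg kymw mzi qcacl gmff ntdw spgi zilq
Final line count: 10

Answer: 10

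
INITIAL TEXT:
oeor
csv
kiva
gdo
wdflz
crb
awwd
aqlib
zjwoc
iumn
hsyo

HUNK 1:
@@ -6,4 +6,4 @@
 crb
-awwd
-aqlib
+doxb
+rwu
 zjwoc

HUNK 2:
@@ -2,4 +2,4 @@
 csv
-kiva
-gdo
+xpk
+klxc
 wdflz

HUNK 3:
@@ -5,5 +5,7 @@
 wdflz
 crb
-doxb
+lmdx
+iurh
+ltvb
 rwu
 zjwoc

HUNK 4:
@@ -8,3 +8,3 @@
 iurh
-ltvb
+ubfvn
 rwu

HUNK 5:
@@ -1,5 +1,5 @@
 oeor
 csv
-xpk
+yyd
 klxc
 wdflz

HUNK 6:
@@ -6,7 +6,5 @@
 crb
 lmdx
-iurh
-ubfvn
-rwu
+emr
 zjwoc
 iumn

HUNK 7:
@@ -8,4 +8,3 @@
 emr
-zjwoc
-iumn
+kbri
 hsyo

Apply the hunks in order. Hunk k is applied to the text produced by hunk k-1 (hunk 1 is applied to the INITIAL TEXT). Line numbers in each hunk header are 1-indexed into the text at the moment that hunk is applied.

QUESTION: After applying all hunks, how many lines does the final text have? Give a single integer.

Hunk 1: at line 6 remove [awwd,aqlib] add [doxb,rwu] -> 11 lines: oeor csv kiva gdo wdflz crb doxb rwu zjwoc iumn hsyo
Hunk 2: at line 2 remove [kiva,gdo] add [xpk,klxc] -> 11 lines: oeor csv xpk klxc wdflz crb doxb rwu zjwoc iumn hsyo
Hunk 3: at line 5 remove [doxb] add [lmdx,iurh,ltvb] -> 13 lines: oeor csv xpk klxc wdflz crb lmdx iurh ltvb rwu zjwoc iumn hsyo
Hunk 4: at line 8 remove [ltvb] add [ubfvn] -> 13 lines: oeor csv xpk klxc wdflz crb lmdx iurh ubfvn rwu zjwoc iumn hsyo
Hunk 5: at line 1 remove [xpk] add [yyd] -> 13 lines: oeor csv yyd klxc wdflz crb lmdx iurh ubfvn rwu zjwoc iumn hsyo
Hunk 6: at line 6 remove [iurh,ubfvn,rwu] add [emr] -> 11 lines: oeor csv yyd klxc wdflz crb lmdx emr zjwoc iumn hsyo
Hunk 7: at line 8 remove [zjwoc,iumn] add [kbri] -> 10 lines: oeor csv yyd klxc wdflz crb lmdx emr kbri hsyo
Final line count: 10

Answer: 10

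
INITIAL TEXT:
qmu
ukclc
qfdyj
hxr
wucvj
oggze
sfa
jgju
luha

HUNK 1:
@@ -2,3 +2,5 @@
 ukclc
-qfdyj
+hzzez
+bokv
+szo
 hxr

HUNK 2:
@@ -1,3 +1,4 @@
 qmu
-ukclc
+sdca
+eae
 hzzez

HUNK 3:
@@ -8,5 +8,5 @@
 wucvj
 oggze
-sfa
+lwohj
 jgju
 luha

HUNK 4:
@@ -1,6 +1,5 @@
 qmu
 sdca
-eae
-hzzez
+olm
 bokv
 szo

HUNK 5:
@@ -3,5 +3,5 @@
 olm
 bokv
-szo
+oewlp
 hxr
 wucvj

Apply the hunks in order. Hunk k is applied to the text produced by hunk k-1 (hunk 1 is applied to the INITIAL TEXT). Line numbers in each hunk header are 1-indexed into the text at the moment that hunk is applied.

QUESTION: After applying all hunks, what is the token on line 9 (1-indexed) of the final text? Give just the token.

Answer: lwohj

Derivation:
Hunk 1: at line 2 remove [qfdyj] add [hzzez,bokv,szo] -> 11 lines: qmu ukclc hzzez bokv szo hxr wucvj oggze sfa jgju luha
Hunk 2: at line 1 remove [ukclc] add [sdca,eae] -> 12 lines: qmu sdca eae hzzez bokv szo hxr wucvj oggze sfa jgju luha
Hunk 3: at line 8 remove [sfa] add [lwohj] -> 12 lines: qmu sdca eae hzzez bokv szo hxr wucvj oggze lwohj jgju luha
Hunk 4: at line 1 remove [eae,hzzez] add [olm] -> 11 lines: qmu sdca olm bokv szo hxr wucvj oggze lwohj jgju luha
Hunk 5: at line 3 remove [szo] add [oewlp] -> 11 lines: qmu sdca olm bokv oewlp hxr wucvj oggze lwohj jgju luha
Final line 9: lwohj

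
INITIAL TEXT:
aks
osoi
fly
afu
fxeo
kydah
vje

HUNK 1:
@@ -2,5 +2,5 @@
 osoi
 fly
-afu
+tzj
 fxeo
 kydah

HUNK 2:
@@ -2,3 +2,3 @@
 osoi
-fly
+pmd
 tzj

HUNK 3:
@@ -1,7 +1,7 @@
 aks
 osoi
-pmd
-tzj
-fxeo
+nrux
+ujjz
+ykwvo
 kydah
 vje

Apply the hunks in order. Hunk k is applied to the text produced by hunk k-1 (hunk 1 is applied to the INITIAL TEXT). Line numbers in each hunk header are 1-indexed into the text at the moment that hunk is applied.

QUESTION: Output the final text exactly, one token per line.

Answer: aks
osoi
nrux
ujjz
ykwvo
kydah
vje

Derivation:
Hunk 1: at line 2 remove [afu] add [tzj] -> 7 lines: aks osoi fly tzj fxeo kydah vje
Hunk 2: at line 2 remove [fly] add [pmd] -> 7 lines: aks osoi pmd tzj fxeo kydah vje
Hunk 3: at line 1 remove [pmd,tzj,fxeo] add [nrux,ujjz,ykwvo] -> 7 lines: aks osoi nrux ujjz ykwvo kydah vje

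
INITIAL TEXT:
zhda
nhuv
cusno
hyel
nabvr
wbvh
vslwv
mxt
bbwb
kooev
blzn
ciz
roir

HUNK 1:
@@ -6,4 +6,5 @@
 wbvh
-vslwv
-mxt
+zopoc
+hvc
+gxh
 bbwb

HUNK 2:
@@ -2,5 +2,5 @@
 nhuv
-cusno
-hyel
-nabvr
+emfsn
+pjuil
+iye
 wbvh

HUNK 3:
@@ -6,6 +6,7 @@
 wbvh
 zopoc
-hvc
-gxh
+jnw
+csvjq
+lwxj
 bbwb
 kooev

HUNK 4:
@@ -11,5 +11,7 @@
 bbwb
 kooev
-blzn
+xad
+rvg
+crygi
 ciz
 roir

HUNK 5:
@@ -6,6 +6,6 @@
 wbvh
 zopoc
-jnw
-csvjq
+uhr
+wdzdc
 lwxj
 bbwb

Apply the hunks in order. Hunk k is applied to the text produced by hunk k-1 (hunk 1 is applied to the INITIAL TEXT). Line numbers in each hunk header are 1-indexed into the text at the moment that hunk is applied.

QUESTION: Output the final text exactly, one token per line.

Hunk 1: at line 6 remove [vslwv,mxt] add [zopoc,hvc,gxh] -> 14 lines: zhda nhuv cusno hyel nabvr wbvh zopoc hvc gxh bbwb kooev blzn ciz roir
Hunk 2: at line 2 remove [cusno,hyel,nabvr] add [emfsn,pjuil,iye] -> 14 lines: zhda nhuv emfsn pjuil iye wbvh zopoc hvc gxh bbwb kooev blzn ciz roir
Hunk 3: at line 6 remove [hvc,gxh] add [jnw,csvjq,lwxj] -> 15 lines: zhda nhuv emfsn pjuil iye wbvh zopoc jnw csvjq lwxj bbwb kooev blzn ciz roir
Hunk 4: at line 11 remove [blzn] add [xad,rvg,crygi] -> 17 lines: zhda nhuv emfsn pjuil iye wbvh zopoc jnw csvjq lwxj bbwb kooev xad rvg crygi ciz roir
Hunk 5: at line 6 remove [jnw,csvjq] add [uhr,wdzdc] -> 17 lines: zhda nhuv emfsn pjuil iye wbvh zopoc uhr wdzdc lwxj bbwb kooev xad rvg crygi ciz roir

Answer: zhda
nhuv
emfsn
pjuil
iye
wbvh
zopoc
uhr
wdzdc
lwxj
bbwb
kooev
xad
rvg
crygi
ciz
roir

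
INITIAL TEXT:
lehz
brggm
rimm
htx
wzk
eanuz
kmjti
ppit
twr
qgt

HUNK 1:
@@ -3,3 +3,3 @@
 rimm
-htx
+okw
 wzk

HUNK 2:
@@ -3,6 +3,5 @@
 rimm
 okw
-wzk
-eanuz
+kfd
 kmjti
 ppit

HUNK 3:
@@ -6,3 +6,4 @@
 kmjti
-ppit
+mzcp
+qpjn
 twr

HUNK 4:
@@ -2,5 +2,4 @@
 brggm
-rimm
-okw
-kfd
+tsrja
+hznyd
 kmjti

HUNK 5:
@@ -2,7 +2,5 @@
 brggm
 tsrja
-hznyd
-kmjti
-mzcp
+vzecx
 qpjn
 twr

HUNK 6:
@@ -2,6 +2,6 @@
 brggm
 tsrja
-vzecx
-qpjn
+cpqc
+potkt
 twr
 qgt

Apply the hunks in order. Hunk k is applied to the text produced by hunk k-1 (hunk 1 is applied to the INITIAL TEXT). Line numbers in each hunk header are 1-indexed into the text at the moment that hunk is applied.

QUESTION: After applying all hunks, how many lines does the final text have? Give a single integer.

Hunk 1: at line 3 remove [htx] add [okw] -> 10 lines: lehz brggm rimm okw wzk eanuz kmjti ppit twr qgt
Hunk 2: at line 3 remove [wzk,eanuz] add [kfd] -> 9 lines: lehz brggm rimm okw kfd kmjti ppit twr qgt
Hunk 3: at line 6 remove [ppit] add [mzcp,qpjn] -> 10 lines: lehz brggm rimm okw kfd kmjti mzcp qpjn twr qgt
Hunk 4: at line 2 remove [rimm,okw,kfd] add [tsrja,hznyd] -> 9 lines: lehz brggm tsrja hznyd kmjti mzcp qpjn twr qgt
Hunk 5: at line 2 remove [hznyd,kmjti,mzcp] add [vzecx] -> 7 lines: lehz brggm tsrja vzecx qpjn twr qgt
Hunk 6: at line 2 remove [vzecx,qpjn] add [cpqc,potkt] -> 7 lines: lehz brggm tsrja cpqc potkt twr qgt
Final line count: 7

Answer: 7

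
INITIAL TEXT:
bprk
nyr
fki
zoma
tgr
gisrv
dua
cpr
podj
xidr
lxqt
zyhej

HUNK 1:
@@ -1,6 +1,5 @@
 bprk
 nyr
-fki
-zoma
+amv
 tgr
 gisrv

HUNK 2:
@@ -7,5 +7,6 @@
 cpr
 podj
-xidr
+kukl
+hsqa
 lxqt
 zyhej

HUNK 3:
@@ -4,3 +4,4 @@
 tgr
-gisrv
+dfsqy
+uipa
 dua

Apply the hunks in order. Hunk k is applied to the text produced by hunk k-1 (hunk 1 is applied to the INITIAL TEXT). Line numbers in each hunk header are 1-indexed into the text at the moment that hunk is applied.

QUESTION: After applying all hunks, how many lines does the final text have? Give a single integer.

Hunk 1: at line 1 remove [fki,zoma] add [amv] -> 11 lines: bprk nyr amv tgr gisrv dua cpr podj xidr lxqt zyhej
Hunk 2: at line 7 remove [xidr] add [kukl,hsqa] -> 12 lines: bprk nyr amv tgr gisrv dua cpr podj kukl hsqa lxqt zyhej
Hunk 3: at line 4 remove [gisrv] add [dfsqy,uipa] -> 13 lines: bprk nyr amv tgr dfsqy uipa dua cpr podj kukl hsqa lxqt zyhej
Final line count: 13

Answer: 13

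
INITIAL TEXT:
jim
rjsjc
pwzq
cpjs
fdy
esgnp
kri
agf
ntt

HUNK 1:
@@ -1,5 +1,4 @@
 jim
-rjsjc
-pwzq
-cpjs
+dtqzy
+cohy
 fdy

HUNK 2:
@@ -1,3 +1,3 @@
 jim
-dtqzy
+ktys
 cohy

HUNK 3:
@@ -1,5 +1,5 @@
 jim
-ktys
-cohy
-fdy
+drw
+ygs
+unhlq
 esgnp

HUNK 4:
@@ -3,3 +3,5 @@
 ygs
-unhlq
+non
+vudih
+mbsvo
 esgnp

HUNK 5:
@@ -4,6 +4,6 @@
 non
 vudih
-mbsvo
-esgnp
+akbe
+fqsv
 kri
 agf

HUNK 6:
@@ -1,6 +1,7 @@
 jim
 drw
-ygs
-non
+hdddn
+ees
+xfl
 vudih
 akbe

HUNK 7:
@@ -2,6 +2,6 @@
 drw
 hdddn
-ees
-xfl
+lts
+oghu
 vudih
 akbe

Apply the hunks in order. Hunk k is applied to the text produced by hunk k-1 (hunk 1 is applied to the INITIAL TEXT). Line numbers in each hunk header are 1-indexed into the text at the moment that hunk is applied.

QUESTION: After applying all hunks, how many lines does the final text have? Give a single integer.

Answer: 11

Derivation:
Hunk 1: at line 1 remove [rjsjc,pwzq,cpjs] add [dtqzy,cohy] -> 8 lines: jim dtqzy cohy fdy esgnp kri agf ntt
Hunk 2: at line 1 remove [dtqzy] add [ktys] -> 8 lines: jim ktys cohy fdy esgnp kri agf ntt
Hunk 3: at line 1 remove [ktys,cohy,fdy] add [drw,ygs,unhlq] -> 8 lines: jim drw ygs unhlq esgnp kri agf ntt
Hunk 4: at line 3 remove [unhlq] add [non,vudih,mbsvo] -> 10 lines: jim drw ygs non vudih mbsvo esgnp kri agf ntt
Hunk 5: at line 4 remove [mbsvo,esgnp] add [akbe,fqsv] -> 10 lines: jim drw ygs non vudih akbe fqsv kri agf ntt
Hunk 6: at line 1 remove [ygs,non] add [hdddn,ees,xfl] -> 11 lines: jim drw hdddn ees xfl vudih akbe fqsv kri agf ntt
Hunk 7: at line 2 remove [ees,xfl] add [lts,oghu] -> 11 lines: jim drw hdddn lts oghu vudih akbe fqsv kri agf ntt
Final line count: 11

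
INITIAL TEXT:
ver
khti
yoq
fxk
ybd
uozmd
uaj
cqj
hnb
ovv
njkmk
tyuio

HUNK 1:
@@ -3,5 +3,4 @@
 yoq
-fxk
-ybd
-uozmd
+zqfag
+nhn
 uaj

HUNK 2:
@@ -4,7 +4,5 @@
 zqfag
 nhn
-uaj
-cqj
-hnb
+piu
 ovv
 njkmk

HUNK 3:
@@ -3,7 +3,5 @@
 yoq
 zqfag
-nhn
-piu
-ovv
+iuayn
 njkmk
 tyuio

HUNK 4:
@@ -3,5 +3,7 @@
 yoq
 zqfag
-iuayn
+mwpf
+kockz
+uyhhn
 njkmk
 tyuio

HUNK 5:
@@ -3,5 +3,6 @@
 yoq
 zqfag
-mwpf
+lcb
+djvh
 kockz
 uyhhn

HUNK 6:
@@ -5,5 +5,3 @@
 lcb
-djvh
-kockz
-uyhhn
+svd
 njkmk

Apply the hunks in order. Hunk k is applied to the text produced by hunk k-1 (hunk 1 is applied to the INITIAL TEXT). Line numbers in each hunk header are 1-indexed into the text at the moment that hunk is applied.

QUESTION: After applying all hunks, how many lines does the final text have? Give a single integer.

Hunk 1: at line 3 remove [fxk,ybd,uozmd] add [zqfag,nhn] -> 11 lines: ver khti yoq zqfag nhn uaj cqj hnb ovv njkmk tyuio
Hunk 2: at line 4 remove [uaj,cqj,hnb] add [piu] -> 9 lines: ver khti yoq zqfag nhn piu ovv njkmk tyuio
Hunk 3: at line 3 remove [nhn,piu,ovv] add [iuayn] -> 7 lines: ver khti yoq zqfag iuayn njkmk tyuio
Hunk 4: at line 3 remove [iuayn] add [mwpf,kockz,uyhhn] -> 9 lines: ver khti yoq zqfag mwpf kockz uyhhn njkmk tyuio
Hunk 5: at line 3 remove [mwpf] add [lcb,djvh] -> 10 lines: ver khti yoq zqfag lcb djvh kockz uyhhn njkmk tyuio
Hunk 6: at line 5 remove [djvh,kockz,uyhhn] add [svd] -> 8 lines: ver khti yoq zqfag lcb svd njkmk tyuio
Final line count: 8

Answer: 8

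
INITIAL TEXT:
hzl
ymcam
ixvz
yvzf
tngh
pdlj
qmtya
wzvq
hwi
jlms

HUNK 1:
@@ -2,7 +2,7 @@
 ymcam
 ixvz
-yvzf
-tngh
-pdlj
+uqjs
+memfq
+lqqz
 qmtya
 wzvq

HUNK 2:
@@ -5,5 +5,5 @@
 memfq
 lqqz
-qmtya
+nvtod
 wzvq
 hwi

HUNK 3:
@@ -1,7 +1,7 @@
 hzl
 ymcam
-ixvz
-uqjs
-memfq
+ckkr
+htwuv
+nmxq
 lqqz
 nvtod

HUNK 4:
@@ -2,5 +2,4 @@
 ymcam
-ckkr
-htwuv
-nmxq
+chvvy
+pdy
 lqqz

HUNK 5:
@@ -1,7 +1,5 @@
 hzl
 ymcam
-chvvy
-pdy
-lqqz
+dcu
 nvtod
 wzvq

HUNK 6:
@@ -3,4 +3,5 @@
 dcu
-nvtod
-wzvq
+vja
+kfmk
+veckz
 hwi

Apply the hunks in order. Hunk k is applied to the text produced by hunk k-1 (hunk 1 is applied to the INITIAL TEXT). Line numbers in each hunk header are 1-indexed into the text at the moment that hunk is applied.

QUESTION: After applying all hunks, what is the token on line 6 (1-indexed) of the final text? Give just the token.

Answer: veckz

Derivation:
Hunk 1: at line 2 remove [yvzf,tngh,pdlj] add [uqjs,memfq,lqqz] -> 10 lines: hzl ymcam ixvz uqjs memfq lqqz qmtya wzvq hwi jlms
Hunk 2: at line 5 remove [qmtya] add [nvtod] -> 10 lines: hzl ymcam ixvz uqjs memfq lqqz nvtod wzvq hwi jlms
Hunk 3: at line 1 remove [ixvz,uqjs,memfq] add [ckkr,htwuv,nmxq] -> 10 lines: hzl ymcam ckkr htwuv nmxq lqqz nvtod wzvq hwi jlms
Hunk 4: at line 2 remove [ckkr,htwuv,nmxq] add [chvvy,pdy] -> 9 lines: hzl ymcam chvvy pdy lqqz nvtod wzvq hwi jlms
Hunk 5: at line 1 remove [chvvy,pdy,lqqz] add [dcu] -> 7 lines: hzl ymcam dcu nvtod wzvq hwi jlms
Hunk 6: at line 3 remove [nvtod,wzvq] add [vja,kfmk,veckz] -> 8 lines: hzl ymcam dcu vja kfmk veckz hwi jlms
Final line 6: veckz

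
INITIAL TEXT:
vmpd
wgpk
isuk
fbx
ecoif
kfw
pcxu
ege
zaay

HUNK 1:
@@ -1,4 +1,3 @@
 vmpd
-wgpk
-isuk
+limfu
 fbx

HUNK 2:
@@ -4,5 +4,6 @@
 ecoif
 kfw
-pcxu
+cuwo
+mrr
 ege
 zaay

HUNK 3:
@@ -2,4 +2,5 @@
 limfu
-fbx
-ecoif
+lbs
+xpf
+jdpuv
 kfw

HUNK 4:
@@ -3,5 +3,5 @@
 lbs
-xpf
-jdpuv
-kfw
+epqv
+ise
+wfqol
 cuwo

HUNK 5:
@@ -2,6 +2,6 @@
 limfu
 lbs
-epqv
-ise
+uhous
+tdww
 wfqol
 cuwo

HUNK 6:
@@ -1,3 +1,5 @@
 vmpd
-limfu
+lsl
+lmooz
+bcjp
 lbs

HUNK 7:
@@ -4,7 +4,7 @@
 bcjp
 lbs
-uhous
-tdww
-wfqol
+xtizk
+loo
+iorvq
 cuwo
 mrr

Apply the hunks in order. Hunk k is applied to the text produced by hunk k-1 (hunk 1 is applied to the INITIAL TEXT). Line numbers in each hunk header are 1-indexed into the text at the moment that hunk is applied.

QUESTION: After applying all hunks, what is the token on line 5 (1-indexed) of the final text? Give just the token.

Hunk 1: at line 1 remove [wgpk,isuk] add [limfu] -> 8 lines: vmpd limfu fbx ecoif kfw pcxu ege zaay
Hunk 2: at line 4 remove [pcxu] add [cuwo,mrr] -> 9 lines: vmpd limfu fbx ecoif kfw cuwo mrr ege zaay
Hunk 3: at line 2 remove [fbx,ecoif] add [lbs,xpf,jdpuv] -> 10 lines: vmpd limfu lbs xpf jdpuv kfw cuwo mrr ege zaay
Hunk 4: at line 3 remove [xpf,jdpuv,kfw] add [epqv,ise,wfqol] -> 10 lines: vmpd limfu lbs epqv ise wfqol cuwo mrr ege zaay
Hunk 5: at line 2 remove [epqv,ise] add [uhous,tdww] -> 10 lines: vmpd limfu lbs uhous tdww wfqol cuwo mrr ege zaay
Hunk 6: at line 1 remove [limfu] add [lsl,lmooz,bcjp] -> 12 lines: vmpd lsl lmooz bcjp lbs uhous tdww wfqol cuwo mrr ege zaay
Hunk 7: at line 4 remove [uhous,tdww,wfqol] add [xtizk,loo,iorvq] -> 12 lines: vmpd lsl lmooz bcjp lbs xtizk loo iorvq cuwo mrr ege zaay
Final line 5: lbs

Answer: lbs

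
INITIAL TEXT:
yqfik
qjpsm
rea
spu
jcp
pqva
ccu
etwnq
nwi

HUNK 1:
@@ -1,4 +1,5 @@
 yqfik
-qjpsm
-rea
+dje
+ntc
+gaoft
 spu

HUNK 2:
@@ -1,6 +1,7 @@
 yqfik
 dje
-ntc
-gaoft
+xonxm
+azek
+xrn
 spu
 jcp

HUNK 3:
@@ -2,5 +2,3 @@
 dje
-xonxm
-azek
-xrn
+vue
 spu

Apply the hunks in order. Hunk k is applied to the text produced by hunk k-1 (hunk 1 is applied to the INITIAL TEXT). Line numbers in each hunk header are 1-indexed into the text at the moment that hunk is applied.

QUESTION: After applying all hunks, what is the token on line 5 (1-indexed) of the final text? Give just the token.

Answer: jcp

Derivation:
Hunk 1: at line 1 remove [qjpsm,rea] add [dje,ntc,gaoft] -> 10 lines: yqfik dje ntc gaoft spu jcp pqva ccu etwnq nwi
Hunk 2: at line 1 remove [ntc,gaoft] add [xonxm,azek,xrn] -> 11 lines: yqfik dje xonxm azek xrn spu jcp pqva ccu etwnq nwi
Hunk 3: at line 2 remove [xonxm,azek,xrn] add [vue] -> 9 lines: yqfik dje vue spu jcp pqva ccu etwnq nwi
Final line 5: jcp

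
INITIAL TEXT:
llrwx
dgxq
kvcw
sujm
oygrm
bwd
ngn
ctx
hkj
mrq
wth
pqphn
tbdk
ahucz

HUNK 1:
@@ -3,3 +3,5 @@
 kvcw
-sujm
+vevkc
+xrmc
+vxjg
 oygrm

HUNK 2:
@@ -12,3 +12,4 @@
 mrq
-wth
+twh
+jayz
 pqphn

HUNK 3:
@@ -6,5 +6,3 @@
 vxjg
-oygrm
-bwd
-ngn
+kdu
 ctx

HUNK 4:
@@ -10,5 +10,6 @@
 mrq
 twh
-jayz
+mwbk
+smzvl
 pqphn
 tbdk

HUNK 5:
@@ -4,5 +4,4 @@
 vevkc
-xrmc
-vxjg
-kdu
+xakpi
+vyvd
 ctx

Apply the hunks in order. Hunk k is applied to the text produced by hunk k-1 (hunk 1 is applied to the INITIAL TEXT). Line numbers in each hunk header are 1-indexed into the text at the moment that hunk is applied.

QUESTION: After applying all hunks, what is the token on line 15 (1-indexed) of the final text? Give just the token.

Hunk 1: at line 3 remove [sujm] add [vevkc,xrmc,vxjg] -> 16 lines: llrwx dgxq kvcw vevkc xrmc vxjg oygrm bwd ngn ctx hkj mrq wth pqphn tbdk ahucz
Hunk 2: at line 12 remove [wth] add [twh,jayz] -> 17 lines: llrwx dgxq kvcw vevkc xrmc vxjg oygrm bwd ngn ctx hkj mrq twh jayz pqphn tbdk ahucz
Hunk 3: at line 6 remove [oygrm,bwd,ngn] add [kdu] -> 15 lines: llrwx dgxq kvcw vevkc xrmc vxjg kdu ctx hkj mrq twh jayz pqphn tbdk ahucz
Hunk 4: at line 10 remove [jayz] add [mwbk,smzvl] -> 16 lines: llrwx dgxq kvcw vevkc xrmc vxjg kdu ctx hkj mrq twh mwbk smzvl pqphn tbdk ahucz
Hunk 5: at line 4 remove [xrmc,vxjg,kdu] add [xakpi,vyvd] -> 15 lines: llrwx dgxq kvcw vevkc xakpi vyvd ctx hkj mrq twh mwbk smzvl pqphn tbdk ahucz
Final line 15: ahucz

Answer: ahucz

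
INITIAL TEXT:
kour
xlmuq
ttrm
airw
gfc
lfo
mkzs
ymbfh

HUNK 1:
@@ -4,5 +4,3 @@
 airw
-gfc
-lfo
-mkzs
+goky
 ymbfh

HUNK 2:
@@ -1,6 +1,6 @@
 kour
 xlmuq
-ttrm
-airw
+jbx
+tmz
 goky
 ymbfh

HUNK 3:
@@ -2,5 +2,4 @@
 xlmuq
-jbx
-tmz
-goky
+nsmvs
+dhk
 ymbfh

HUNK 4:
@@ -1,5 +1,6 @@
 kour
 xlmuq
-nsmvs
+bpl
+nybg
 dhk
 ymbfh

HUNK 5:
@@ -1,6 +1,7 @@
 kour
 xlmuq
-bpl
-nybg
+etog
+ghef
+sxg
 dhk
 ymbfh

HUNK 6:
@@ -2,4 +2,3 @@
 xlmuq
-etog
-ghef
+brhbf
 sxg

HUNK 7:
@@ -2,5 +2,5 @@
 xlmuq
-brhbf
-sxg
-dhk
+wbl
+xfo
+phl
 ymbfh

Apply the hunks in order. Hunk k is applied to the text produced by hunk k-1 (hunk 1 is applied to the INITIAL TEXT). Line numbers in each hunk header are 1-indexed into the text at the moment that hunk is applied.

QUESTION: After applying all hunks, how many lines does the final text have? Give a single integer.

Hunk 1: at line 4 remove [gfc,lfo,mkzs] add [goky] -> 6 lines: kour xlmuq ttrm airw goky ymbfh
Hunk 2: at line 1 remove [ttrm,airw] add [jbx,tmz] -> 6 lines: kour xlmuq jbx tmz goky ymbfh
Hunk 3: at line 2 remove [jbx,tmz,goky] add [nsmvs,dhk] -> 5 lines: kour xlmuq nsmvs dhk ymbfh
Hunk 4: at line 1 remove [nsmvs] add [bpl,nybg] -> 6 lines: kour xlmuq bpl nybg dhk ymbfh
Hunk 5: at line 1 remove [bpl,nybg] add [etog,ghef,sxg] -> 7 lines: kour xlmuq etog ghef sxg dhk ymbfh
Hunk 6: at line 2 remove [etog,ghef] add [brhbf] -> 6 lines: kour xlmuq brhbf sxg dhk ymbfh
Hunk 7: at line 2 remove [brhbf,sxg,dhk] add [wbl,xfo,phl] -> 6 lines: kour xlmuq wbl xfo phl ymbfh
Final line count: 6

Answer: 6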